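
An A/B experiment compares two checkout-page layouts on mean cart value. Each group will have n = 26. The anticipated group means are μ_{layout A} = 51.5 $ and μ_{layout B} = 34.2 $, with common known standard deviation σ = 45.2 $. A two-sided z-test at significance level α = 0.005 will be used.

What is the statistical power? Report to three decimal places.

Power ≈ 0.077

Standardized effect: d = |μ_{layout A} − μ_{layout B}| / σ = |51.5 − 34.2| / 45.2 = 0.3827
Noncentrality parameter: δ = d·√(n/2) = 0.3827 × √(26/2) = 1.3800
Critical value for a two-sided test at α = 0.005: z_{α/2} = 2.807.
Power = Φ(δ − 2.807) + Φ(−δ − 2.807) = Φ(-1.427) + Φ(-4.187) = 0.0768 + 0.0000 = 0.0768.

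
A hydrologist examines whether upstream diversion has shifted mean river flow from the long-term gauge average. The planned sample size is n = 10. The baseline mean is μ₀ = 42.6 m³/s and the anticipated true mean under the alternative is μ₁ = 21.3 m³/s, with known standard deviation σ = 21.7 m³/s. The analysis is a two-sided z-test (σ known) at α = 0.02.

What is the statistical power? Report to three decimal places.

Power ≈ 0.782

Standardized effect: d = |μ₁ − μ₀| / σ = |21.3 − 42.6| / 21.7 = 0.9816
Noncentrality parameter: δ = d·√n = 0.9816 × √10 = 3.1040
Critical value for a two-sided test at α = 0.02: z_{α/2} = 2.326.
Power = Φ(δ − 2.326) + Φ(−δ − 2.326) = Φ(0.778) + Φ(-5.430) = 0.7816 + 0.0000 = 0.7816.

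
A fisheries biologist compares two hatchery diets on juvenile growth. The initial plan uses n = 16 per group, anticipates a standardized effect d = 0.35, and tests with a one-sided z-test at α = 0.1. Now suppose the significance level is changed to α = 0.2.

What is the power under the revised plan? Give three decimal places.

Power ≈ 0.559

δ = d·√(n/2) = 0.35 × √(16/2) = 0.9899 (unchanged). New critical value: z_{0.2} = 0.842.
Revised power = Φ(δ − 0.842) = Φ(0.148) = 0.5590.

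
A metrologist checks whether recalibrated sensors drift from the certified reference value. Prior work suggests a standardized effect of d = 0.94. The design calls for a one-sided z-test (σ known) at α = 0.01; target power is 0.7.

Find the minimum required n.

Set Φ(δ − 2.326) = 0.7; then δ − 2.326 = Φ⁻¹(0.7) = 0.524, giving δ = 2.851.
δ = d·√n ⇒ n = (δ/d)² = (2.851 / 0.94)² = 9.20.
Rounding up, n = 10.

n = 10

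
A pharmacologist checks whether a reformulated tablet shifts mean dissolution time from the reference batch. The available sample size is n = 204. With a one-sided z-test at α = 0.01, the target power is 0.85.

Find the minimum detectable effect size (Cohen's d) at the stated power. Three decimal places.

d ≈ 0.235

Need Φ(δ − 2.326) = 0.85, so δ = 2.326 + 1.036 = 3.363.
δ = d·√n ⇒ d = δ/√n = 3.363/√204 = 0.2354.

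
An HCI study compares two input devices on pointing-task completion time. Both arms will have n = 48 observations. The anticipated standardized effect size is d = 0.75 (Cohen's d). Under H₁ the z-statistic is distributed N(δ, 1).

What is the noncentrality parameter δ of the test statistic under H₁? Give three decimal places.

δ ≈ 3.674

The noncentrality parameter scales effect size by the design's sample-size factor: δ = d·√(n/2) = 0.75 × √(48/2) = 3.6742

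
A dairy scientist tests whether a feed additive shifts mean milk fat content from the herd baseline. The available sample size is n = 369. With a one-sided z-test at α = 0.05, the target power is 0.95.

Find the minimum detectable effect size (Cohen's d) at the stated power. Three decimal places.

Need Φ(δ − 1.645) = 0.95, so δ = 1.645 + 1.645 = 3.290.
δ = d·√n ⇒ d = δ/√n = 3.290/√369 = 0.1713.

d ≈ 0.171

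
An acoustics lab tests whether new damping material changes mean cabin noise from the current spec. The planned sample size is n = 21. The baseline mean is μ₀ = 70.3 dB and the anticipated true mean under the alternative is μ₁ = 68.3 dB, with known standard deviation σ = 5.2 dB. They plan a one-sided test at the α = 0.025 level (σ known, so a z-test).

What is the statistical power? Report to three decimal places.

Power ≈ 0.422

Standardized effect: d = |μ₁ − μ₀| / σ = |68.3 − 70.3| / 5.2 = 0.3846
Noncentrality parameter: δ = d·√n = 0.3846 × √21 = 1.7625
One-sided α = 0.025 → critical value z_{0.025} = 1.960.
Power = Φ(δ − 1.960) = Φ(-0.197) = 0.4217.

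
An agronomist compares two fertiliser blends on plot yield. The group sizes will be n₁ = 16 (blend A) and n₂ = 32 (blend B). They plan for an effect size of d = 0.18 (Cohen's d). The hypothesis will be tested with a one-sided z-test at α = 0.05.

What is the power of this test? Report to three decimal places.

Noncentrality parameter: δ = d / √(1/n₁ + 1/n₂) = 0.18 / √(1/16 + 1/32) = 0.5879
One-sided α = 0.05 → critical value z_{0.05} = 1.645.
Power = Φ(δ − 1.645) = Φ(-1.057) = 0.1453.

Power ≈ 0.145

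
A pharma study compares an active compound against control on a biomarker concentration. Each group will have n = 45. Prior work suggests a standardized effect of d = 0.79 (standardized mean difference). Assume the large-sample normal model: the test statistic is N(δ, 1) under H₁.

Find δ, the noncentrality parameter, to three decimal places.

δ ≈ 3.747

δ = d·√(n/2) = 0.79 × √(45/2) = 3.7473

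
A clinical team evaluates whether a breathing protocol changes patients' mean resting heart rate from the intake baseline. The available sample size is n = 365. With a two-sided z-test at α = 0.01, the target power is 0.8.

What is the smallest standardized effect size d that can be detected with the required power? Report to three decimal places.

d ≈ 0.179

Required noncentrality: δ = z_{0.005} + z_{0.20} = 2.576 + 0.842 = 3.417.
(Lower-tail contribution to power is negligible for δ > 0.)
δ = d·√n ⇒ d = δ/√n = 3.417/√365 = 0.1789.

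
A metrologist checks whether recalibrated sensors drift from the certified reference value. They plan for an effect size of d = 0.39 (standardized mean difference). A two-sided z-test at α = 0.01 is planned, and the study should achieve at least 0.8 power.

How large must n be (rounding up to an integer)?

n = 77

For power 0.8 need Φ(δ − z_{0.005}) = 0.8, so δ = z_{0.005} + z_{0.20} = 2.576 + 0.842 = 3.417.
(The Φ(−δ − z_{α/2}) term is vanishingly small for δ > 0 and is dropped in the standard sample-size formula.)
δ = d·√n ⇒ n = (δ/d)² = (3.417 / 0.39)² = 76.78.
Round up to the next whole unit.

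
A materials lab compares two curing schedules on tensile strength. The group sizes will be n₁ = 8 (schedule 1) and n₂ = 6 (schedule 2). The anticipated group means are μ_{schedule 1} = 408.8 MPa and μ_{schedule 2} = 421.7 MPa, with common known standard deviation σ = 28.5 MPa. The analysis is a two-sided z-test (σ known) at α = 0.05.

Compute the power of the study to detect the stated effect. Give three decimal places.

Power ≈ 0.134

Standardized effect: d = |μ_{schedule 1} − μ_{schedule 2}| / σ = |408.8 − 421.7| / 28.5 = 0.4526
Noncentrality parameter: δ = d / √(1/n₁ + 1/n₂) = 0.4526 / √(1/8 + 1/6) = 0.8381
Critical value for a two-sided test at α = 0.05: z_{α/2} = 1.960.
Power = Φ(δ − 1.960) + Φ(−δ − 1.960) = Φ(-1.122) + Φ(-2.798) = 0.1310 + 0.0026 = 0.1335.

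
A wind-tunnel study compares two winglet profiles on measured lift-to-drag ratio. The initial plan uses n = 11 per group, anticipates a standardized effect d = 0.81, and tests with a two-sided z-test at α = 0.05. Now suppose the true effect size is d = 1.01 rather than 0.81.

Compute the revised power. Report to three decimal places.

Power ≈ 0.659

With d = 1.01: δ = d·√(n/2) = 1.01 × √(11/2) = 2.3687. Critical value z_{0.025} = 1.960.
Revised power = Φ(δ − 1.960) + Φ(−δ − 1.960) = Φ(0.409) + Φ(-4.329) = 0.6586 + 0.0000 = 0.6586.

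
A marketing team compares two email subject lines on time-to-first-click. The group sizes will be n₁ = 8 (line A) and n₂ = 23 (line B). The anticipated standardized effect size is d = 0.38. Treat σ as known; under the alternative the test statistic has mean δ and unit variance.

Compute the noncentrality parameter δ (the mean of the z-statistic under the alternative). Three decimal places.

The noncentrality parameter scales effect size by the design's sample-size factor: δ = d / √(1/n₁ + 1/n₂) = 0.38 / √(1/8 + 1/23) = 0.9258

δ ≈ 0.926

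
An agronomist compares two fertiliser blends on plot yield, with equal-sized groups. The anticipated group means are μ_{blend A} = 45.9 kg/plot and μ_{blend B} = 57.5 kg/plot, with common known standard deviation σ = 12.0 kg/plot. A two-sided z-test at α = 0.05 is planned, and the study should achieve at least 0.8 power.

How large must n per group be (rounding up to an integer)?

n = 17 per group

Standardized effect: d = |μ_{blend A} − μ_{blend B}| / σ = |45.9 − 57.5| / 12.0 = 0.9667
Set Φ(δ − 1.960) = 0.8; then δ − 1.960 = Φ⁻¹(0.8) = 0.842, giving δ = 2.802.
(For δ > 0 the lower-tail rejection region contributes negligibly to power, so the one-term inversion is standard.)
δ = d·√(n/2) ⇒ n = 2(δ/d)² = 2 × (2.802 / 0.9667)² = 16.80.
Rounding up, n = 17 per group.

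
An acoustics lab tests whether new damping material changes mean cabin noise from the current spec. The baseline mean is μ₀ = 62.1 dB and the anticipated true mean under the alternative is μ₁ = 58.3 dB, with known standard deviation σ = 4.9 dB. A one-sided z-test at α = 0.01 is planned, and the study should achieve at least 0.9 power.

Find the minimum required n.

Standardized effect: d = |μ₁ − μ₀| / σ = |58.3 − 62.1| / 4.9 = 0.7755
Set Φ(δ − 2.326) = 0.9; then δ − 2.326 = Φ⁻¹(0.9) = 1.282, giving δ = 3.608.
δ = d·√n ⇒ n = (δ/d)² = (3.608 / 0.7755)² = 21.64.
Rounding up, n = 22.

n = 22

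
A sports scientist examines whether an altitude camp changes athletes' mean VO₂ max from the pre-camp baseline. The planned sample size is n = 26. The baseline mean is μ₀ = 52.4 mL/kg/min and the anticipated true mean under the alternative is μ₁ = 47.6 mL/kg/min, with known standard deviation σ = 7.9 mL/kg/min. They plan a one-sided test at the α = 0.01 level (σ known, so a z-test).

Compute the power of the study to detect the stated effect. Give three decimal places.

Standardized effect: d = |μ₁ − μ₀| / σ = |47.6 − 52.4| / 7.9 = 0.6076
Noncentrality parameter: δ = d·√n = 0.6076 × √26 = 3.0981
One-sided α = 0.01 → critical value z_{0.01} = 2.326.
Power = P(Z > 2.326 − δ) = Φ(0.772) = 0.7799.

Power ≈ 0.780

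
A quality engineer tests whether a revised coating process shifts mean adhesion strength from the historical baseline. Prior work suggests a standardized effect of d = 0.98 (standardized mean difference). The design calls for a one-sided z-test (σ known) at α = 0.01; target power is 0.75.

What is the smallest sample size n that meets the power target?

For power 0.75 need Φ(δ − z_{0.01}) = 0.75, so δ = z_{0.01} + z_{0.25} = 2.326 + 0.674 = 3.001.
δ = d·√n ⇒ n = (δ/d)² = (3.001 / 0.98)² = 9.38.
Round up to the next whole unit.

n = 10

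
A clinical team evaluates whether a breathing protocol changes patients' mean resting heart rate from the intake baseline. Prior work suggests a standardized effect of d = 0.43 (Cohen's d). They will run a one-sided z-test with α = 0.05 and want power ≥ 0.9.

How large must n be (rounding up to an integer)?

For power 0.9 need Φ(δ − z_{0.05}) = 0.9, so δ = z_{0.05} + z_{0.10} = 1.645 + 1.282 = 2.926.
δ = d·√n ⇒ n = (δ/d)² = (2.926 / 0.43)² = 46.32.
Rounding up, n = 47.

n = 47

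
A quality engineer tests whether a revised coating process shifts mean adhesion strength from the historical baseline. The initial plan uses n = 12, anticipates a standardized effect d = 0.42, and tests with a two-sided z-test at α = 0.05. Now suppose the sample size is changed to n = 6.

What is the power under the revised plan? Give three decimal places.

With n = 6: δ = d·√n = 0.42 × √6 = 1.0288. Critical value z_{0.025} = 1.960.
Revised power = Φ(δ − 1.960) + Φ(−δ − 1.960) = Φ(-0.931) + Φ(-2.989) = 0.1759 + 0.0014 = 0.1773.

Power ≈ 0.177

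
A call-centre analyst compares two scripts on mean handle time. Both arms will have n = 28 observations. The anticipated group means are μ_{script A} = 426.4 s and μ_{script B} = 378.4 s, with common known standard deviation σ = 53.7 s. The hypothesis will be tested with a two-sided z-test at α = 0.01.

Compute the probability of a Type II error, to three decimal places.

β ≈ 0.221

Standardized effect: d = |μ_{script A} − μ_{script B}| / σ = |426.4 − 378.4| / 53.7 = 0.8939
Noncentrality parameter: δ = d·√(n/2) = 0.8939 × √(28/2) = 3.3445
Critical value for a two-sided test at α = 0.01: z_{α/2} = 2.576.
Power = Φ(δ − 2.576) + Φ(−δ − 2.576) = Φ(0.769) + Φ(-5.920) = 0.7790 + 0.0000 = 0.7790.
Type II error: β = 1 − power = 1 − 0.7790 = 0.2210.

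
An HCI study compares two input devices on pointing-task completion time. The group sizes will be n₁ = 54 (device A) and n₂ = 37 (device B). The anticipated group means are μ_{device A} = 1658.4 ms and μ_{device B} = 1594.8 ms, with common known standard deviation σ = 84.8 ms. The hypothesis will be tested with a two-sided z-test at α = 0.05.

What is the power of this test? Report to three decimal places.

Power ≈ 0.940

Standardized effect: d = |μ_{device A} − μ_{device B}| / σ = |1658.4 − 1594.8| / 84.8 = 0.7500
Noncentrality parameter: δ = d / √(1/n₁ + 1/n₂) = 0.7500 / √(1/54 + 1/37) = 3.5143
Critical value for a two-sided test at α = 0.05: z_{α/2} = 1.960.
Power = Φ(δ − 1.960) + Φ(−δ − 1.960) = Φ(1.554) + Φ(-5.474) = 0.9399 + 0.0000 = 0.9399.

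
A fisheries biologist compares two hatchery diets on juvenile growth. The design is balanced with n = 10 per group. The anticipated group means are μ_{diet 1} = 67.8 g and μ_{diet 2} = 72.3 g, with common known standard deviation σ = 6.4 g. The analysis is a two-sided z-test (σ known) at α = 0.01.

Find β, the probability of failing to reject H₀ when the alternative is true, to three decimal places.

Standardized effect: d = |μ_{diet 1} − μ_{diet 2}| / σ = |67.8 − 72.3| / 6.4 = 0.7031
Noncentrality parameter: δ = d·√(n/2) = 0.7031 × √(10/2) = 1.5722
Critical value for a two-sided test at α = 0.01: z_{α/2} = 2.576.
Power = Φ(δ − 2.576) + Φ(−δ − 2.576) = Φ(-1.004) + Φ(-4.148) = 0.1578 + 0.0000 = 0.1578.
Type II error: β = 1 − power = 1 − 0.1578 = 0.8422.

β ≈ 0.842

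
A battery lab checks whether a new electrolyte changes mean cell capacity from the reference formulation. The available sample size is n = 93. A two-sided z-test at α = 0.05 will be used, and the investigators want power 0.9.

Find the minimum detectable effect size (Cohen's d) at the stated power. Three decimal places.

Required noncentrality: δ = z_{0.025} + z_{0.10} = 1.960 + 1.282 = 3.242.
(Lower-tail contribution to power is negligible for δ > 0.)
δ = d·√n ⇒ d = δ/√n = 3.242/√93 = 0.3361.

d ≈ 0.336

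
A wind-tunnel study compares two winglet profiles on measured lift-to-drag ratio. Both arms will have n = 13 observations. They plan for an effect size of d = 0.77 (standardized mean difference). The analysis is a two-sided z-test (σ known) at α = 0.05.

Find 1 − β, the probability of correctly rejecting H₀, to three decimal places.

Power ≈ 0.501

Noncentrality parameter: δ = d·√(n/2) = 0.77 × √(13/2) = 1.9631
Critical value for a two-sided test at α = 0.05: z_{α/2} = 1.960.
Power = Φ(δ − 1.960) + Φ(−δ − 1.960) = Φ(0.003) + Φ(-3.923) = 0.5013 + 0.0000 = 0.5013.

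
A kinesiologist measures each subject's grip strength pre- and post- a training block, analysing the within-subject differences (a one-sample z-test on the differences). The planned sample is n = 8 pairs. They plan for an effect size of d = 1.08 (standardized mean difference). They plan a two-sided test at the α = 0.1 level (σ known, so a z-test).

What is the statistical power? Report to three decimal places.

Power ≈ 0.921

Noncentrality parameter: δ = d·√n = 1.08 × √8 = 3.0547
Two-sided α = 0.1 → critical value z_{0.05} = 1.645.
Power = Φ(δ − 1.645) + Φ(−δ − 1.645) = Φ(1.410) + Φ(-4.700) = 0.9207 + 0.0000 = 0.9207.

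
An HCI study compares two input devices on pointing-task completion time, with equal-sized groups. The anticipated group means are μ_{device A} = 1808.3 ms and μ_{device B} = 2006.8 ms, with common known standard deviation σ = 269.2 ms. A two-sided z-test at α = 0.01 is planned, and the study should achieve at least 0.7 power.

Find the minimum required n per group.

n = 36 per group

Standardized effect: d = |μ_{device A} − μ_{device B}| / σ = |1808.3 − 2006.8| / 269.2 = 0.7374
For power 0.7 need Φ(δ − z_{0.005}) = 0.7, so δ = z_{0.005} + z_{0.30} = 2.576 + 0.524 = 3.100.
(The Φ(−δ − z_{α/2}) term is vanishingly small for δ > 0 and is dropped in the standard sample-size formula.)
δ = d·√(n/2) ⇒ n = 2(δ/d)² = 2 × (3.100 / 0.7374)² = 35.35.
Rounding up, n = 36 per group.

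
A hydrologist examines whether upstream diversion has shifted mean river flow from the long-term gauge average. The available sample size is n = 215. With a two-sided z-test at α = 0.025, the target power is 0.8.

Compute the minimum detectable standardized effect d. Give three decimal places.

d ≈ 0.210

Required noncentrality: δ = z_{0.0125} + z_{0.20} = 2.241 + 0.842 = 3.083.
(Lower-tail contribution to power is negligible for δ > 0.)
δ = d·√n ⇒ d = δ/√n = 3.083/√215 = 0.2103.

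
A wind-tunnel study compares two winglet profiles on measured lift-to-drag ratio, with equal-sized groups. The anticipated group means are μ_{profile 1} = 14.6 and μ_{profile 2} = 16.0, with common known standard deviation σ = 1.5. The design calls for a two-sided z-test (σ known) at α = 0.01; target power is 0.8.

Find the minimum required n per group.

n = 27 per group

Standardized effect: d = |μ_{profile 1} − μ_{profile 2}| / σ = |14.6 − 16.0| / 1.5 = 0.9333
Set Φ(δ − 2.576) = 0.8; then δ − 2.576 = Φ⁻¹(0.8) = 0.842, giving δ = 3.417.
(The Φ(−δ − z_{α/2}) term is vanishingly small for δ > 0 and is dropped in the standard sample-size formula.)
δ = d·√(n/2) ⇒ n = 2(δ/d)² = 2 × (3.417 / 0.9333)² = 26.81.
Round up to the next whole unit.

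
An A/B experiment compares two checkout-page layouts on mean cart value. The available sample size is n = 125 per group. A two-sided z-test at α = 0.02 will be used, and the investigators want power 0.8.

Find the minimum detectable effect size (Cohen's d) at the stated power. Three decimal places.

d ≈ 0.401

Need Φ(δ − 2.326) = 0.8, so δ = 2.326 + 0.842 = 3.168.
(Lower-tail contribution to power is negligible for δ > 0.)
δ = d·√(n/2) ⇒ d = δ/√(n/2) = 3.168/√(125/2) = 0.4007.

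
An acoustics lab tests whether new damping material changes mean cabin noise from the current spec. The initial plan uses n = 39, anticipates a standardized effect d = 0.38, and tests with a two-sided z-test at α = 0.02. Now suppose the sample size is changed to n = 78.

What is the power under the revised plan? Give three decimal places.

Power ≈ 0.848

With n = 78: δ = d·√n = 0.38 × √78 = 3.3561. Critical value z_{0.01} = 2.326.
Revised power = Φ(δ − 2.326) + Φ(−δ − 2.326) = Φ(1.030) + Φ(-5.682) = 0.8484 + 0.0000 = 0.8484.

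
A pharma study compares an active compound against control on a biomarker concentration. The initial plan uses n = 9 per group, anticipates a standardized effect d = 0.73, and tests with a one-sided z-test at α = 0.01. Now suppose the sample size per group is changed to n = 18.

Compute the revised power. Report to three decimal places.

With n = 18 per group: δ = d·√(n/2) = 0.73 × √(18/2) = 2.1900. Critical value z_{0.01} = 2.326.
Revised power = P(Z > 2.326 − δ) = Φ(-0.136) = 0.4458.

Power ≈ 0.446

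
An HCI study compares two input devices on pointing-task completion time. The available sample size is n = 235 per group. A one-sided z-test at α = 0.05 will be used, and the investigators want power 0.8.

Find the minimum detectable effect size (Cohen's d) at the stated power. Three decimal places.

d ≈ 0.229

Need Φ(δ − 1.645) = 0.8, so δ = 1.645 + 0.842 = 2.486.
δ = d·√(n/2) ⇒ d = δ/√(n/2) = 2.486/√(235/2) = 0.2294.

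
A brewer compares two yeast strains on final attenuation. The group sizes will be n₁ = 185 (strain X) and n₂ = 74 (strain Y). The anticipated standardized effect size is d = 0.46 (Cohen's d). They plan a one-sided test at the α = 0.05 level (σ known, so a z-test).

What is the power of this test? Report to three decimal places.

Noncentrality parameter: δ = d / √(1/n₁ + 1/n₂) = 0.46 / √(1/185 + 1/74) = 3.3443
One-sided α = 0.05 → critical value z_{0.05} = 1.645.
Power = P(Z > 1.645 − δ) = Φ(1.699) = 0.9554.

Power ≈ 0.955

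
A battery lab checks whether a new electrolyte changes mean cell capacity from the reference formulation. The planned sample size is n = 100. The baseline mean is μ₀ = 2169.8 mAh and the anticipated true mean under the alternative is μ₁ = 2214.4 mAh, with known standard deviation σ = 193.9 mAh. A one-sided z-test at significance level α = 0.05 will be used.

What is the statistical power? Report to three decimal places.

Power ≈ 0.744

Standardized effect: d = |μ₁ − μ₀| / σ = |2214.4 − 2169.8| / 193.9 = 0.2300
Noncentrality parameter: δ = d·√n = 0.2300 × √100 = 2.3002
Critical value for a one-sided test at α = 0.05: z_α = 1.645.
Power = Φ(δ − 1.645) = Φ(0.655) = 0.7439.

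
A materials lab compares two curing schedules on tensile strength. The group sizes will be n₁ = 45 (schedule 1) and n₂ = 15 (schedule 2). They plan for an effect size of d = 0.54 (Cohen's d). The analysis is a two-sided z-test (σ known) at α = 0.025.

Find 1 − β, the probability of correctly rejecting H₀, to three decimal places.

Power ≈ 0.334

Noncentrality parameter: δ = d / √(1/n₁ + 1/n₂) = 0.54 / √(1/45 + 1/15) = 1.8112
Critical value for a two-sided test at α = 0.025: z_{α/2} = 2.241.
Power = Φ(δ − 2.241) + Φ(−δ − 2.241) = Φ(-0.430) + Φ(-4.053) = 0.3335 + 0.0000 = 0.3336.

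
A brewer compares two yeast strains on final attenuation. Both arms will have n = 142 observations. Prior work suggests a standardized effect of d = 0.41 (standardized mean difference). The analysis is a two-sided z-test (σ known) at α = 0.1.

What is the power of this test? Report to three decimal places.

Noncentrality parameter: δ = d·√(n/2) = 0.41 × √(142/2) = 3.4547
Two-sided α = 0.1 → critical value z_{0.05} = 1.645.
Power = Φ(δ − 1.645) + Φ(−δ − 1.645) = Φ(1.810) + Φ(-5.100) = 0.9648 + 0.0000 = 0.9648.

Power ≈ 0.965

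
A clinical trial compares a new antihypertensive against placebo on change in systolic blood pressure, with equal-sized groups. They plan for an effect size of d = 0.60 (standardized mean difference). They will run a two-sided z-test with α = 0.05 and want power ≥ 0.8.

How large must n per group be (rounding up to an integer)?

n = 44 per group

For power 0.8 need Φ(δ − z_{0.025}) = 0.8, so δ = z_{0.025} + z_{0.20} = 1.960 + 0.842 = 2.802.
(Ignoring the negligible lower-tail rejection probability gives the usual closed-form inversion.)
δ = d·√(n/2) ⇒ n = 2(δ/d)² = 2 × (2.802 / 0.60)² = 43.60.
Rounding up, n = 44 per group.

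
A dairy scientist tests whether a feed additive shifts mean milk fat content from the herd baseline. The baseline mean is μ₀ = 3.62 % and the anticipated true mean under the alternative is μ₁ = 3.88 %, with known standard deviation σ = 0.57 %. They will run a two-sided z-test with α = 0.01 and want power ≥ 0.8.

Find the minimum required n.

n = 57

Standardized effect: d = |μ₁ − μ₀| / σ = |3.88 − 3.62| / 0.57 = 0.4561
For power 0.8 need Φ(δ − z_{0.005}) = 0.8, so δ = z_{0.005} + z_{0.20} = 2.576 + 0.842 = 3.417.
(The Φ(−δ − z_{α/2}) term is vanishingly small for δ > 0 and is dropped in the standard sample-size formula.)
δ = d·√n ⇒ n = (δ/d)² = (3.417 / 0.4561)² = 56.13.
Rounding up, n = 57.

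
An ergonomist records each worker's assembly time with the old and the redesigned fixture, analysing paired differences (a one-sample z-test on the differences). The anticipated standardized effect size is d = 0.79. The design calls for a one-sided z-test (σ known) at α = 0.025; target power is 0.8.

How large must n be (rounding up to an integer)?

Set Φ(δ − 1.960) = 0.8; then δ − 1.960 = Φ⁻¹(0.8) = 0.842, giving δ = 2.802.
δ = d·√n ⇒ n = (δ/d)² = (2.802 / 0.79)² = 12.58.
Round up to the next whole unit.

n = 13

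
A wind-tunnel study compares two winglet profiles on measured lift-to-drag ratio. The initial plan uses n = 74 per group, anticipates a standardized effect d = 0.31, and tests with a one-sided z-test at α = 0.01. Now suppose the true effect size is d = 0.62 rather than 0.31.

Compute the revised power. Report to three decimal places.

With d = 0.62: δ = d·√(n/2) = 0.62 × √(74/2) = 3.7713. Critical value z_{0.01} = 2.326.
Revised power = P(Z > 2.326 − δ) = Φ(1.445) = 0.9258.

Power ≈ 0.926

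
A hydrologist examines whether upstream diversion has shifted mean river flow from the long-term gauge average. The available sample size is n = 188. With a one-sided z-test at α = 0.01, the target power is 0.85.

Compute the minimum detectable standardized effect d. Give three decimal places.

Need Φ(δ − 2.326) = 0.85, so δ = 2.326 + 1.036 = 3.363.
δ = d·√n ⇒ d = δ/√n = 3.363/√188 = 0.2453.

d ≈ 0.245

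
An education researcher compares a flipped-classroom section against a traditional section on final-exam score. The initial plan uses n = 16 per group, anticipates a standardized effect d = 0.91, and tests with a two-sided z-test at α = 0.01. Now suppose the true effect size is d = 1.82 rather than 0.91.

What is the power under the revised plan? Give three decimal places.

Power ≈ 0.995

With d = 1.82: δ = d·√(n/2) = 1.82 × √(16/2) = 5.1477. Critical value z_{0.005} = 2.576.
Revised power = Φ(δ − 2.576) + Φ(−δ − 2.576) = Φ(2.572) + Φ(-7.724) = 0.9949 + 0.0000 = 0.9949.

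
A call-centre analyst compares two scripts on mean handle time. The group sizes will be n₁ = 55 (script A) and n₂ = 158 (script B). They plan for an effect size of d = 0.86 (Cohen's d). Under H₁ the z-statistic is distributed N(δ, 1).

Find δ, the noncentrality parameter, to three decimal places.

δ ≈ 5.493

The noncentrality parameter scales effect size by the design's sample-size factor: δ = d / √(1/n₁ + 1/n₂) = 0.86 / √(1/55 + 1/158) = 5.4931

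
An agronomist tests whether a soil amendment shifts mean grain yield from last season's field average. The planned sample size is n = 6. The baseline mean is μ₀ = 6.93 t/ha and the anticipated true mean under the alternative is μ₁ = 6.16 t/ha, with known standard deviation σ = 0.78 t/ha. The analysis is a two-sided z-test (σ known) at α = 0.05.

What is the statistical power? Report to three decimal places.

Standardized effect: d = |μ₁ − μ₀| / σ = |6.16 − 6.93| / 0.78 = 0.9872
Noncentrality parameter: δ = d·√n = 0.9872 × √6 = 2.4181
Two-sided α = 0.05 → critical value z_{0.025} = 1.960.
Power = Φ(δ − 1.960) + Φ(−δ − 1.960) = Φ(0.458) + Φ(-4.378) = 0.6766 + 0.0000 = 0.6766.

Power ≈ 0.677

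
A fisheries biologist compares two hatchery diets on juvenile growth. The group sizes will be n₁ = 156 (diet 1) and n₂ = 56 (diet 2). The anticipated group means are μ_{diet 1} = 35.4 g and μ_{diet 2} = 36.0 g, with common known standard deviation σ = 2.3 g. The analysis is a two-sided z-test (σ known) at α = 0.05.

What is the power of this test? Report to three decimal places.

Power ≈ 0.388

Standardized effect: d = |μ_{diet 1} − μ_{diet 2}| / σ = |35.4 − 36.0| / 2.3 = 0.2609
Noncentrality parameter: λ = d / √(1/n₁ + 1/n₂) = 0.2609 / √(1/156 + 1/56) = 1.6746
Critical value for a two-sided test at α = 0.05: z_{α/2} = 1.960.
Power = Φ(λ − 1.960) + Φ(−λ − 1.960) = Φ(-0.285) + Φ(-3.635) = 0.3877 + 0.0001 = 0.3878.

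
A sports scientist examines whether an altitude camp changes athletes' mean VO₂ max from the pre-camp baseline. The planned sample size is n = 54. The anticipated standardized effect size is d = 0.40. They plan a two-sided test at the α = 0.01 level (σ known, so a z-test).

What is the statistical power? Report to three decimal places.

Noncentrality parameter: δ = d·√n = 0.40 × √54 = 2.9394
Two-sided α = 0.01 → critical value z_{0.005} = 2.576.
Power = Φ(δ − 2.576) + Φ(−δ − 2.576) = Φ(0.364) + Φ(-5.515) = 0.6419 + 0.0000 = 0.6419.

Power ≈ 0.642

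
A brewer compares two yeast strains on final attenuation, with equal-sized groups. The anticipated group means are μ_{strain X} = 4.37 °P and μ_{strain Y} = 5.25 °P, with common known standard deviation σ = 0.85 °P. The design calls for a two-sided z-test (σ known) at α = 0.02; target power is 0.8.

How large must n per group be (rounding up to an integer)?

Standardized effect: d = |μ_{strain X} − μ_{strain Y}| / σ = |4.37 − 5.25| / 0.85 = 1.0353
For power 0.8 need Φ(δ − z_{0.01}) = 0.8, so δ = z_{0.01} + z_{0.20} = 2.326 + 0.842 = 3.168.
(The Φ(−δ − z_{α/2}) term is vanishingly small for δ > 0 and is dropped in the standard sample-size formula.)
δ = d·√(n/2) ⇒ n = 2(δ/d)² = 2 × (3.168 / 1.0353)² = 18.73.
Round up to the next whole unit.

n = 19 per group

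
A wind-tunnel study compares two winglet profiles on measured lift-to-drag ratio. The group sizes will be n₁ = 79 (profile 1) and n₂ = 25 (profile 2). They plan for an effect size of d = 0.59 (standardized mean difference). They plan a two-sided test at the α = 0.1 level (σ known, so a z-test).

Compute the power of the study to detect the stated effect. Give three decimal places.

Power ≈ 0.823

Noncentrality parameter: δ = d / √(1/n₁ + 1/n₂) = 0.59 / √(1/79 + 1/25) = 2.5711
Two-sided α = 0.1 → critical value z_{0.05} = 1.645.
Power = Φ(δ − 1.645) + Φ(−δ − 1.645) = Φ(0.926) + Φ(-4.216) = 0.8228 + 0.0000 = 0.8229.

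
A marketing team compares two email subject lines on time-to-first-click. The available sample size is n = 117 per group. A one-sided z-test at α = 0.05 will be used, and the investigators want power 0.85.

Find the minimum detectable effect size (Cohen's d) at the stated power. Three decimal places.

d ≈ 0.351

Need Φ(δ − 1.645) = 0.85, so δ = 1.645 + 1.036 = 2.681.
δ = d·√(n/2) ⇒ d = δ/√(n/2) = 2.681/√(117/2) = 0.3506.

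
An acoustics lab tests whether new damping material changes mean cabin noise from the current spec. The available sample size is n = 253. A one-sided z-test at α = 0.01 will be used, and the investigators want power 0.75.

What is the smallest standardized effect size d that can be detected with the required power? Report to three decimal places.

d ≈ 0.189

Required noncentrality: δ = z_{0.01} + z_{0.25} = 2.326 + 0.674 = 3.001.
δ = d·√n ⇒ d = δ/√n = 3.001/√253 = 0.1887.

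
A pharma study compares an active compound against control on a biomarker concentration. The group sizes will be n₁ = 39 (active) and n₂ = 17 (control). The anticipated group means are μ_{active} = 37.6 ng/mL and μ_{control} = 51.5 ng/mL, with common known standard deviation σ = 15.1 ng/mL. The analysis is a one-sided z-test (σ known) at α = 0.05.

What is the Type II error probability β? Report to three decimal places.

Standardized effect: d = |μ_{active} − μ_{control}| / σ = |37.6 − 51.5| / 15.1 = 0.9205
Noncentrality parameter: δ = d / √(1/n₁ + 1/n₂) = 0.9205 / √(1/39 + 1/17) = 3.1674
Critical value for a one-sided test at α = 0.05: z_α = 1.645.
Power = Φ(δ − 1.645) = Φ(1.523) = 0.9361.
Type II error: β = 1 − power = 1 − 0.9361 = 0.0639.

β ≈ 0.064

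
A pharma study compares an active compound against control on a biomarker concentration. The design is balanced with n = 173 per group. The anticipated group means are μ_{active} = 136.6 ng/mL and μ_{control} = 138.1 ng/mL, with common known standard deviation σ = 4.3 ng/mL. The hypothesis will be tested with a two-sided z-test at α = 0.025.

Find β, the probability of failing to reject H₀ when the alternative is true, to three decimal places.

β ≈ 0.158

Standardized effect: d = |μ_{active} − μ_{control}| / σ = |136.6 − 138.1| / 4.3 = 0.3488
Noncentrality parameter: δ = d·√(n/2) = 0.3488 × √(173/2) = 3.2444
Two-sided α = 0.025 → critical value z_{0.0125} = 2.241.
Power = Φ(δ − 2.241) + Φ(−δ − 2.241) = Φ(1.003) + Φ(-5.486) = 0.8421 + 0.0000 = 0.8421.
Type II error: β = 1 − power = 1 − 0.8421 = 0.1579.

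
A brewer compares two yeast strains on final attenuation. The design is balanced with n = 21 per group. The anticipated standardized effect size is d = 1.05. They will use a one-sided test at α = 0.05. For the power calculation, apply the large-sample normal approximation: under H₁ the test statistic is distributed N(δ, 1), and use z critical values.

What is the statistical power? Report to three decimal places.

Noncentrality parameter: δ = d·√(n/2) = 1.05 × √(21/2) = 3.4024
One-sided α = 0.05 → critical value z_{0.05} = 1.645.
Power = Φ(δ − 1.645) = Φ(1.758) = 0.9606.

Power ≈ 0.961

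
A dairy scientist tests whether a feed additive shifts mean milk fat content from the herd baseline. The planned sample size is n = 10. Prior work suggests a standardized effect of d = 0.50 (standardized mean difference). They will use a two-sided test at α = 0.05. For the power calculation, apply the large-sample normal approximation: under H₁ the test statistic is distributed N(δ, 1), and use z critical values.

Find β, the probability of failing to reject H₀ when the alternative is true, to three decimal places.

Noncentrality parameter: δ = d·√n = 0.50 × √10 = 1.5811
Two-sided α = 0.05 → critical value z_{0.025} = 1.960.
Power = Φ(δ − 1.960) + Φ(−δ − 1.960) = Φ(-0.379) + Φ(-3.541) = 0.3524 + 0.0002 = 0.3526.
Type II error: β = 1 − power = 1 − 0.3526 = 0.6474.

β ≈ 0.647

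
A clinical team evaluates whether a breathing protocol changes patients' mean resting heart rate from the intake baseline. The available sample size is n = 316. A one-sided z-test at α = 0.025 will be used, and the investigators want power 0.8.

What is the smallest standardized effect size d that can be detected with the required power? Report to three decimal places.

d ≈ 0.158

Required noncentrality: δ = z_{0.025} + z_{0.20} = 1.960 + 0.842 = 2.802.
δ = d·√n ⇒ d = δ/√n = 2.802/√316 = 0.1576.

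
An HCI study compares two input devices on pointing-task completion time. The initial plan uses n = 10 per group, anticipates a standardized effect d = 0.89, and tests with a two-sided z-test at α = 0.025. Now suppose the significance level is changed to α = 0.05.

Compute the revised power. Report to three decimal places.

δ = d·√(n/2) = 0.89 × √(10/2) = 1.9901 (unchanged). New critical value: z_{0.025} = 1.960.
Revised power = Φ(δ − 1.960) + Φ(−δ − 1.960) = Φ(0.030) + Φ(-3.950) = 0.5120 + 0.0000 = 0.5121.

Power ≈ 0.512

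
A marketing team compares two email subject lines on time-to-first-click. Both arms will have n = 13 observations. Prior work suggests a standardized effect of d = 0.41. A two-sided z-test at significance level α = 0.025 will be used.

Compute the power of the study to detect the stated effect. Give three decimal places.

Noncentrality parameter: δ = d·√(n/2) = 0.41 × √(13/2) = 1.0453
Two-sided α = 0.025 → critical value z_{0.0125} = 2.241.
Power = Φ(δ − 2.241) + Φ(−δ − 2.241) = Φ(-1.196) + Φ(-3.287) = 0.1158 + 0.0005 = 0.1163.

Power ≈ 0.116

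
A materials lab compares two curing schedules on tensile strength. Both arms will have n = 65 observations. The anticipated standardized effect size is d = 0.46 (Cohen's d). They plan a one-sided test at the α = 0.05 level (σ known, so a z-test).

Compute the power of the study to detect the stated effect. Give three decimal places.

Noncentrality parameter: δ = d·√(n/2) = 0.46 × √(65/2) = 2.6224
One-sided α = 0.05 → critical value z_{0.05} = 1.645.
Power = P(Z > 1.645 − δ) = Φ(0.978) = 0.8359.

Power ≈ 0.836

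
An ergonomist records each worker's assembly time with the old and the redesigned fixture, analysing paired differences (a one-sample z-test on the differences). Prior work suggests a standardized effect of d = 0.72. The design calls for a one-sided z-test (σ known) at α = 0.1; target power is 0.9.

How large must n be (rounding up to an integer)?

For power 0.9 need Φ(δ − z_{0.1}) = 0.9, so δ = z_{0.1} + z_{0.10} = 1.282 + 1.282 = 2.563.
δ = d·√n ⇒ n = (δ/d)² = (2.563 / 0.72)² = 12.67.
Rounding up, n = 13.

n = 13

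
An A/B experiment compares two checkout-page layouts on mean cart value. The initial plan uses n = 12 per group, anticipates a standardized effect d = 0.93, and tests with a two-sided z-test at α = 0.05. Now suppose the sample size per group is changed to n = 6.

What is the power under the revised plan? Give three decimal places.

Power ≈ 0.364

With n = 6 per group: δ = d·√(n/2) = 0.93 × √(6/2) = 1.6108. Critical value z_{0.025} = 1.960.
Revised power = Φ(δ − 1.960) + Φ(−δ − 1.960) = Φ(-0.349) + Φ(-3.571) = 0.3635 + 0.0002 = 0.3637.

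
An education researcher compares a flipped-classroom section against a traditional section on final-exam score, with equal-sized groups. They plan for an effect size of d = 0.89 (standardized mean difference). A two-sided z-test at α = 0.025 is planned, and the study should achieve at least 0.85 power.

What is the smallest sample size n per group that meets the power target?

Set Φ(δ − 2.241) = 0.85; then δ − 2.241 = Φ⁻¹(0.85) = 1.036, giving δ = 3.278.
(For δ > 0 the lower-tail rejection region contributes negligibly to power, so the one-term inversion is standard.)
δ = d·√(n/2) ⇒ n = 2(δ/d)² = 2 × (3.278 / 0.89)² = 27.13.
Rounding up, n = 28 per group.

n = 28 per group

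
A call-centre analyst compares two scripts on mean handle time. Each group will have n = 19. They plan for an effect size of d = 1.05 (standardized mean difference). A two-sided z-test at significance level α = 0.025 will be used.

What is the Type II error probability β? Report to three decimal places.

β ≈ 0.160

Noncentrality parameter: δ = d·√(n/2) = 1.05 × √(19/2) = 3.2363
Critical value for a two-sided test at α = 0.025: z_{α/2} = 2.241.
Power = Φ(δ − 2.241) + Φ(−δ − 2.241) = Φ(0.995) + Φ(-5.478) = 0.8401 + 0.0000 = 0.8401.
Type II error: β = 1 − power = 1 − 0.8401 = 0.1599.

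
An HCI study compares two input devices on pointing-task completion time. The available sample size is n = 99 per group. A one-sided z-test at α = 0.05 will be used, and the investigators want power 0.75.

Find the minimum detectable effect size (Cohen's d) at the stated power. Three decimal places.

Required noncentrality: δ = z_{0.05} + z_{0.25} = 1.645 + 0.674 = 2.319.
δ = d·√(n/2) ⇒ d = δ/√(n/2) = 2.319/√(99/2) = 0.3297.

d ≈ 0.330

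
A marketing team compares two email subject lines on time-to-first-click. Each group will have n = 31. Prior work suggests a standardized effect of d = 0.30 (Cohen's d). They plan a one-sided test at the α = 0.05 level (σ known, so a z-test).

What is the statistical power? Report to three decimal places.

Power ≈ 0.321

Noncentrality parameter: δ = d·√(n/2) = 0.30 × √(31/2) = 1.1811
Critical value for a one-sided test at α = 0.05: z_α = 1.645.
Power = Φ(δ − 1.645) = Φ(-0.464) = 0.3214.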